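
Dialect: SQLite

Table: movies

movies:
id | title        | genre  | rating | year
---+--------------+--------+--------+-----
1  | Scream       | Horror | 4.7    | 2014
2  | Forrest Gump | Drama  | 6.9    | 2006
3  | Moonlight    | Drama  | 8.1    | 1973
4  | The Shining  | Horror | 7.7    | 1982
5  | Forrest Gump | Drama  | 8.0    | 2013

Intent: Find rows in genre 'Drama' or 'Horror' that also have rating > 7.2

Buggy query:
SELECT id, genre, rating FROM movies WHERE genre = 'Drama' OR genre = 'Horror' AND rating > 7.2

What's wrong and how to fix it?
Bug: AND binds tighter than OR, so this parses as genre = 'Drama' OR (genre = 'Horror' AND rating > 7.2)

Fix: Group the OR with parentheses (or use IN), then AND the threshold

Corrected query:
SELECT id, genre, rating FROM movies WHERE (genre = 'Drama' OR genre = 'Horror') AND rating > 7.2

Result:
id | genre  | rating
---+--------+-------
3  | Drama  | 8.1   
4  | Horror | 7.7   
5  | Drama  | 8     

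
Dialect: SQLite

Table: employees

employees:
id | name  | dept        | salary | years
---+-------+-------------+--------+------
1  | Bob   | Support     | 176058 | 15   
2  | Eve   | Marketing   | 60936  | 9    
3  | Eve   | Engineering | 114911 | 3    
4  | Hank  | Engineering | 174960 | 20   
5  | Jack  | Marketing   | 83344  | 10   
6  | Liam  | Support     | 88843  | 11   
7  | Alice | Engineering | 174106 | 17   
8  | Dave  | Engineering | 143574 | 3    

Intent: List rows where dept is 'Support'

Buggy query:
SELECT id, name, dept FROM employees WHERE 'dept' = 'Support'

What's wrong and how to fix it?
Bug: Single quotes denote string literals in SQL; the column name is being compared as a constant string

Fix: Remove the quotes around the column name (or use double quotes for an identifier)

Corrected query:
SELECT id, name, dept FROM employees WHERE dept = 'Support'

Result:
id | name | dept   
---+------+--------
1  | Bob  | Support
6  | Liam | Support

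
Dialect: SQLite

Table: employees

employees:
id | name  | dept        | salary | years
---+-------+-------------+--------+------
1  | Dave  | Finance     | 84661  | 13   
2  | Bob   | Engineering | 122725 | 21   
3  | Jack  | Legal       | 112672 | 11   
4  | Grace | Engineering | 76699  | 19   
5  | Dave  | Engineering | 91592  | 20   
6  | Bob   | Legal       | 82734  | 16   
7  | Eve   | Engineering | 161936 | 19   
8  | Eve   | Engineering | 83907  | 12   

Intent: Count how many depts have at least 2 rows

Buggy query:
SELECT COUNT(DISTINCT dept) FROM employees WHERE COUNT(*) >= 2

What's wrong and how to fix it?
Bug: WHERE filters individual rows, not groups, so a group-level COUNT is invalid there

Fix: Use a subquery that GROUPs and filters with HAVING, then count its rows

Corrected query:
SELECT COUNT(*) FROM (SELECT dept FROM employees GROUP BY dept HAVING COUNT(*) >= 2)

Result:
COUNT(*)
--------
2       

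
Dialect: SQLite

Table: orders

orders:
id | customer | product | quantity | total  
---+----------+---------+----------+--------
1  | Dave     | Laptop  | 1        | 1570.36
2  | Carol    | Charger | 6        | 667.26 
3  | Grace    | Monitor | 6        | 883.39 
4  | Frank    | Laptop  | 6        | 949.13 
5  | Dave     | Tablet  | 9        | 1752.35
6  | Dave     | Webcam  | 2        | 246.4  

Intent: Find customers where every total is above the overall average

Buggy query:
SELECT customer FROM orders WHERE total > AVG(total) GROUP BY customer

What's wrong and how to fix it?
Bug: WHERE evaluates per row before aggregation, so AVG() is unavailable

Fix: Compute the overall average in a scalar subquery and compare each group's MIN against it in HAVING

Corrected query:
SELECT customer FROM orders GROUP BY customer HAVING MIN(total) > (SELECT AVG(total) FROM orders)

Result:
(no rows)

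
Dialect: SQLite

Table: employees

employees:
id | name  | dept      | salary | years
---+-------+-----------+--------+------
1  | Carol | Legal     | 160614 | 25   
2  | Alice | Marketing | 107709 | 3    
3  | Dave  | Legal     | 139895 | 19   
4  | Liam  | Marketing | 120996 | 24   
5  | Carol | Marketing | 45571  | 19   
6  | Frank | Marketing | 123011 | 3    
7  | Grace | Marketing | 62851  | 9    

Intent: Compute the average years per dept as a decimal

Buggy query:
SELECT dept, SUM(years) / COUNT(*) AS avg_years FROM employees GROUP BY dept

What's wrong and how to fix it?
Bug: SUM(years) and COUNT(*) are both integers; the division truncates the fractional part

Fix: Multiply by 1.0 (or CAST to REAL) to force floating-point division

Corrected query:
SELECT dept, SUM(years) * 1.0 / COUNT(*) AS avg_years FROM employees GROUP BY dept

Result:
dept      | avg_years
----------+----------
Legal     | 22       
Marketing | 11.6     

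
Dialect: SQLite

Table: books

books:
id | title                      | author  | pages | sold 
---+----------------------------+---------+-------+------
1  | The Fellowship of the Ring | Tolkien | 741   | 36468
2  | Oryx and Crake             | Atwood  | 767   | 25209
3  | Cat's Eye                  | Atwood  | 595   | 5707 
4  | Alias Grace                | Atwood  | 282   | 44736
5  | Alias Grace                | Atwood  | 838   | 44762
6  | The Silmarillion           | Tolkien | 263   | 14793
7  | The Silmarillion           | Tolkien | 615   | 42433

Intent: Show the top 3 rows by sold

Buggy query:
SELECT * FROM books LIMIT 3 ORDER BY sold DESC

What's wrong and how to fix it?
Bug: LIMIT must come after ORDER BY

Fix: Sort with ORDER BY, then apply LIMIT

Corrected query:
SELECT * FROM books ORDER BY sold DESC LIMIT 3

Result:
id | title            | author  | pages | sold 
---+------------------+---------+-------+------
5  | Alias Grace      | Atwood  | 838   | 44762
4  | Alias Grace      | Atwood  | 282   | 44736
7  | The Silmarillion | Tolkien | 615   | 42433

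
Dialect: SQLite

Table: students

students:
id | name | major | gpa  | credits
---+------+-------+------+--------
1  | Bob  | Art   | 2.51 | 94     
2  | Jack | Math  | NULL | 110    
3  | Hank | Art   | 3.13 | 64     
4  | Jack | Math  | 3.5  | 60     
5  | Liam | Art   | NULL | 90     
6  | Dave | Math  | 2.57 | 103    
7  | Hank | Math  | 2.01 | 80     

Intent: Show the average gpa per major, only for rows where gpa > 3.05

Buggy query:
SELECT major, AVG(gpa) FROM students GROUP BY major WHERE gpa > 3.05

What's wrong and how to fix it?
Bug: Row-level WHERE must come before GROUP BY in the clause order

Fix: Move the WHERE clause before GROUP BY

Corrected query:
SELECT major, AVG(gpa) FROM students WHERE gpa > 3.05 GROUP BY major

Result:
major | AVG(gpa)
------+---------
Art   | 3.13    
Math  | 3.5     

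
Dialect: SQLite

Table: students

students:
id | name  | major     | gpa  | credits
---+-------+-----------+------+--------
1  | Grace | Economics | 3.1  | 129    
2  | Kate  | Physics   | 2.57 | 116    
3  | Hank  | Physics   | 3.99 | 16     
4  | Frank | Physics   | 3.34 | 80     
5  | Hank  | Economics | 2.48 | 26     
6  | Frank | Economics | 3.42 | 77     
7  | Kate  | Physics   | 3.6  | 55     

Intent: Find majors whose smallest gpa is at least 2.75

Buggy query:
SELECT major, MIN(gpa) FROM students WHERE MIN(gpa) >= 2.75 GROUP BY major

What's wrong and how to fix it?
Bug: MIN() in WHERE is a misuse of aggregate

Fix: Replace WHERE with HAVING after the GROUP BY

Corrected query:
SELECT major, MIN(gpa) FROM students GROUP BY major HAVING MIN(gpa) >= 2.75

Result:
(no rows)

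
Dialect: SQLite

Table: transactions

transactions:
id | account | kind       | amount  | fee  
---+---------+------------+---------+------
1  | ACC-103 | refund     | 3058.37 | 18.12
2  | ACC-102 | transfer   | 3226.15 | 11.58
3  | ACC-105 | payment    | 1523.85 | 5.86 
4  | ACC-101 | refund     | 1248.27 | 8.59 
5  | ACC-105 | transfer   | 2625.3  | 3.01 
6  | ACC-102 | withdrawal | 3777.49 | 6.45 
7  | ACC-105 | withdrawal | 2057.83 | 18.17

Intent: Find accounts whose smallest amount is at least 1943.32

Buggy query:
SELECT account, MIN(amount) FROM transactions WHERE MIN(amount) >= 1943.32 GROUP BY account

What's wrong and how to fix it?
Bug: MIN() in WHERE is a misuse of aggregate

Fix: Use HAVING for the per-group MIN condition

Corrected query:
SELECT account, MIN(amount) FROM transactions GROUP BY account HAVING MIN(amount) >= 1943.32

Result:
account | MIN(amount)
--------+------------
ACC-102 | 3226.15    
ACC-103 | 3058.37    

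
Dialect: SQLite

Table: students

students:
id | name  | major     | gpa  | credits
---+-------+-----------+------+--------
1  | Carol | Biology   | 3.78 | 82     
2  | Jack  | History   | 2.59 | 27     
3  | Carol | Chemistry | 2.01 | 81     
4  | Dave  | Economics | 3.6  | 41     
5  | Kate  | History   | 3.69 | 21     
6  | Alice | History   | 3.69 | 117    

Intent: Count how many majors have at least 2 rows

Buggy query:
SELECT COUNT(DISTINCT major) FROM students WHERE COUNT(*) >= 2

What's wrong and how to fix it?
Bug: COUNT(*) cannot appear in WHERE; the per-group count doesn't exist yet

Fix: Group first with HAVING COUNT(*) >= 2, then COUNT the resulting groups

Corrected query:
SELECT COUNT(*) FROM (SELECT major FROM students GROUP BY major HAVING COUNT(*) >= 2)

Result:
COUNT(*)
--------
1       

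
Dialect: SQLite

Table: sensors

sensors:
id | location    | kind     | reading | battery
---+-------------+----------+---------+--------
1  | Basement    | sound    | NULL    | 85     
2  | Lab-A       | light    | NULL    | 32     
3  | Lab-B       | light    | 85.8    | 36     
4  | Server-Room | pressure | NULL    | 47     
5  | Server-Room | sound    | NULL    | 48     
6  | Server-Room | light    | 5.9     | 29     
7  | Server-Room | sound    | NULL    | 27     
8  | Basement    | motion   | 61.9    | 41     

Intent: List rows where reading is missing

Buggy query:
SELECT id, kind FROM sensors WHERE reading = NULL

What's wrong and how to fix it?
Bug: Comparing to NULL with '=' never matches; NULL = NULL is unknown, not true

Fix: Replace '= NULL' with 'IS NULL'

Corrected query:
SELECT id, kind FROM sensors WHERE reading IS NULL

Result:
id | kind    
---+---------
1  | sound   
2  | light   
4  | pressure
5  | sound   
7  | sound   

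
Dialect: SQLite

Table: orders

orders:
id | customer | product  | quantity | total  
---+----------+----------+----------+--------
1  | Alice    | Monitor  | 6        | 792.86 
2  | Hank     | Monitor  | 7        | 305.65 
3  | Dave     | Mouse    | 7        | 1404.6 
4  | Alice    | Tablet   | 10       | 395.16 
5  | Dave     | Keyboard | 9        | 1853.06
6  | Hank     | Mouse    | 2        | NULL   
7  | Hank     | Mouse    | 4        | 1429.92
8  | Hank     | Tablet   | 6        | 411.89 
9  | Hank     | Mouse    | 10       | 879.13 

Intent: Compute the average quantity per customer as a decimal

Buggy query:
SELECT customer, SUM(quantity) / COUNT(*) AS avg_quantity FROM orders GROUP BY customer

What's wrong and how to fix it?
Bug: Both operands are integers, so '/' performs integer division and truncates

Fix: Multiply by 1.0 (or CAST to REAL) to force floating-point division

Corrected query:
SELECT customer, SUM(quantity) * 1.0 / COUNT(*) AS avg_quantity FROM orders GROUP BY customer

Result:
customer | avg_quantity
---------+-------------
Alice    | 8           
Dave     | 8           
Hank     | 5.8         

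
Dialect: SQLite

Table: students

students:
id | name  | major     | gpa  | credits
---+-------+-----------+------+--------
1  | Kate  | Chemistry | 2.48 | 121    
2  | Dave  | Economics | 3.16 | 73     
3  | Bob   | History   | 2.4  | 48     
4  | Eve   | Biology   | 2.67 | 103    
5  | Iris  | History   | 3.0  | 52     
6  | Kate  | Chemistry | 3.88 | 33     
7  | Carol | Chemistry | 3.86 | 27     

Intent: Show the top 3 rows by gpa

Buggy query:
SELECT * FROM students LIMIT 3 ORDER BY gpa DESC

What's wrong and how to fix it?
Bug: LIMIT must come after ORDER BY

Fix: Swap the clauses: ORDER BY first, then LIMIT

Corrected query:
SELECT * FROM students ORDER BY gpa DESC LIMIT 3

Result:
id | name  | major     | gpa  | credits
---+-------+-----------+------+--------
6  | Kate  | Chemistry | 3.88 | 33     
7  | Carol | Chemistry | 3.86 | 27     
2  | Dave  | Economics | 3.16 | 73     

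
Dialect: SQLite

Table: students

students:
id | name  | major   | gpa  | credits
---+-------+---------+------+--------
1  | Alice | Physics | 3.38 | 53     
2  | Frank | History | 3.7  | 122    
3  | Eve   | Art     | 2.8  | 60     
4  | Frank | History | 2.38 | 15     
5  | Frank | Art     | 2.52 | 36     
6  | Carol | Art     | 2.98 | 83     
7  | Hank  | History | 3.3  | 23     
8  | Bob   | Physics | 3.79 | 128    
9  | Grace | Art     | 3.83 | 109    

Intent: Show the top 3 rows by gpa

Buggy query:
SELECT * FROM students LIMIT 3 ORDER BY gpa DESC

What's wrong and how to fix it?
Bug: LIMIT must come after ORDER BY

Fix: Sort with ORDER BY, then apply LIMIT

Corrected query:
SELECT * FROM students ORDER BY gpa DESC LIMIT 3

Result:
id | name  | major   | gpa  | credits
---+-------+---------+------+--------
9  | Grace | Art     | 3.83 | 109    
8  | Bob   | Physics | 3.79 | 128    
2  | Frank | History | 3.7  | 122    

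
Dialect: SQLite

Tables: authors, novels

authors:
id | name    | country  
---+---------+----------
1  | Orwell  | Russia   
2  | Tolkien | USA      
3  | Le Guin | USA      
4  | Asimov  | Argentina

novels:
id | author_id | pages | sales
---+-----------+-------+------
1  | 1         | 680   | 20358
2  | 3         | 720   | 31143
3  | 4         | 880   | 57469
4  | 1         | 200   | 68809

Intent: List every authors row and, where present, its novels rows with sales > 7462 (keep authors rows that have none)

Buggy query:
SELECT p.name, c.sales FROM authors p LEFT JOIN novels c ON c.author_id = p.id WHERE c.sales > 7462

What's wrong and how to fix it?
Bug: A WHERE condition on the right-hand table after LEFT JOIN drops unmatched parents

Fix: Put 'c.sales > 7462' in the JOIN's ON clause instead of WHERE

Corrected query:
SELECT p.name, c.sales FROM authors p LEFT JOIN novels c ON c.author_id = p.id AND c.sales > 7462

Result:
name    | sales
--------+------
Orwell  | 20358
Orwell  | 68809
Tolkien | NULL 
Le Guin | 31143
Asimov  | 57469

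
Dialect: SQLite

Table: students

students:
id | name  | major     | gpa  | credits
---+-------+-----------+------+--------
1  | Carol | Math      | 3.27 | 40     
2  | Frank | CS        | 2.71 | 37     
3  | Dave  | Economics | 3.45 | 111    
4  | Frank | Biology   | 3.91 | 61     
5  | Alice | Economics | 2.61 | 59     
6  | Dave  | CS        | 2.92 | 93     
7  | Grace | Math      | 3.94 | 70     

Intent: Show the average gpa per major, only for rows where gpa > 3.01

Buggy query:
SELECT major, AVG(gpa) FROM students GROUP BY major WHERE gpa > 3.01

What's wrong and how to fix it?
Bug: Row-level WHERE must come before GROUP BY in the clause order

Fix: Place WHERE between FROM and GROUP BY

Corrected query:
SELECT major, AVG(gpa) FROM students WHERE gpa > 3.01 GROUP BY major

Result:
major     | AVG(gpa)
----------+---------
Biology   | 3.91    
Economics | 3.45    
Math      | 3.605   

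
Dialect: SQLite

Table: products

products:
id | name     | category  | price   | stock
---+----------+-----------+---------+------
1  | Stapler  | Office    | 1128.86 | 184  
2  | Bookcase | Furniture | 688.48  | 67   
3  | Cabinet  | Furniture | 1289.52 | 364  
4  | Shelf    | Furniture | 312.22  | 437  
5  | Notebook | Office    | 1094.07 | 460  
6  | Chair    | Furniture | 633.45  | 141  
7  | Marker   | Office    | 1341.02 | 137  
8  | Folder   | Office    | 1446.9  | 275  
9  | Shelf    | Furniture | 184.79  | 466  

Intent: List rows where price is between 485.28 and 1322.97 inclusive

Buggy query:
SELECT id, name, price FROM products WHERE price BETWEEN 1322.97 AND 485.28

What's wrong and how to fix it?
Bug: BETWEEN expects the lower bound first; with 1322.97 AND 485.28 the range is empty

Fix: Write BETWEEN 485.28 AND 1322.97

Corrected query:
SELECT id, name, price FROM products WHERE price BETWEEN 485.28 AND 1322.97

Result:
id | name     | price  
---+----------+--------
1  | Stapler  | 1128.86
2  | Bookcase | 688.48 
3  | Cabinet  | 1289.52
5  | Notebook | 1094.07
6  | Chair    | 633.45 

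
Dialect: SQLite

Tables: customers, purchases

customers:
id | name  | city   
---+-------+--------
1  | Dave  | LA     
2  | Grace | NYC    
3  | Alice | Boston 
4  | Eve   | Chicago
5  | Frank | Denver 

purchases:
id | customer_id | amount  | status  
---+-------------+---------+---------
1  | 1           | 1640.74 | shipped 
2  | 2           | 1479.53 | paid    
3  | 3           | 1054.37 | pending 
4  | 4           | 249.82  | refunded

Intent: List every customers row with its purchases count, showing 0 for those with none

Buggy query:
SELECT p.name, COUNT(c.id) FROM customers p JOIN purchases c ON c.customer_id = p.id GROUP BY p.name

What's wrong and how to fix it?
Bug: INNER JOIN drops customers rows that have no matching purchases rows

Fix: Switch to LEFT JOIN to retain unmatched parent rows

Corrected query:
SELECT p.name, COUNT(c.id) FROM customers p LEFT JOIN purchases c ON c.customer_id = p.id GROUP BY p.name

Result:
name  | COUNT(c.id)
------+------------
Alice | 1          
Dave  | 1          
Eve   | 1          
Frank | 0          
Grace | 1          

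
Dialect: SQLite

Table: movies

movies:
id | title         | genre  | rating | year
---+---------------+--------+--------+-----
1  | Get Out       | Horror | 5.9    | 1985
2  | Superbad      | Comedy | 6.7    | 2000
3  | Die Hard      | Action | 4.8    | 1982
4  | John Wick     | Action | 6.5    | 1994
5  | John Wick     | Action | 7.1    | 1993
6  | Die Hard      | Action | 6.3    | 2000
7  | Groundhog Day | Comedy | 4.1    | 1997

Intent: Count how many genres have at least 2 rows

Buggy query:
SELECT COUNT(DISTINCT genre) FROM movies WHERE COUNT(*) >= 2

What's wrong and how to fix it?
Bug: WHERE filters individual rows, not groups, so a group-level COUNT is invalid there

Fix: Use a subquery that GROUPs and filters with HAVING, then count its rows

Corrected query:
SELECT COUNT(*) FROM (SELECT genre FROM movies GROUP BY genre HAVING COUNT(*) >= 2)

Result:
COUNT(*)
--------
2       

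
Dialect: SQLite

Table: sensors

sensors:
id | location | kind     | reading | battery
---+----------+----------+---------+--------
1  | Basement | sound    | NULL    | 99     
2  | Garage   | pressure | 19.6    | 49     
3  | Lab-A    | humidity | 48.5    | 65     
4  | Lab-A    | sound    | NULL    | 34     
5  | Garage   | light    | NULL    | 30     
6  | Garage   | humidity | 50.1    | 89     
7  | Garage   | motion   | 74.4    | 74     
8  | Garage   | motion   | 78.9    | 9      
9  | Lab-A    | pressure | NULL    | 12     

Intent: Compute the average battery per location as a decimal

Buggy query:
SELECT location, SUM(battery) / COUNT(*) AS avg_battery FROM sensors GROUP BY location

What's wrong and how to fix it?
Bug: Both operands are integers, so '/' performs integer division and truncates

Fix: Multiply by 1.0 (or CAST to REAL) to force floating-point division

Corrected query:
SELECT location, SUM(battery) * 1.0 / COUNT(*) AS avg_battery FROM sensors GROUP BY location

Result:
location | avg_battery
---------+------------
Basement | 99         
Garage   | 50.2       
Lab-A    | 37         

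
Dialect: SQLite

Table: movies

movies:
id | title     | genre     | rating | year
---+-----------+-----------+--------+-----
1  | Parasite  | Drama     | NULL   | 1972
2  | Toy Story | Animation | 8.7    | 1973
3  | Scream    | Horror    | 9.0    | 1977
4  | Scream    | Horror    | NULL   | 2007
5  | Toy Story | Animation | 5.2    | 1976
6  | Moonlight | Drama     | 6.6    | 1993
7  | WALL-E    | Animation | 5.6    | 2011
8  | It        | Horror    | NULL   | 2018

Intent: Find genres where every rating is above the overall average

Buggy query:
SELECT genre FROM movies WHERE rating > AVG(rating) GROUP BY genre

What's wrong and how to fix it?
Bug: WHERE evaluates per row before aggregation, so AVG() is unavailable

Fix: Use a subquery for AVG and a HAVING MIN(...) filter so the condition holds for every row in the group

Corrected query:
SELECT genre FROM movies GROUP BY genre HAVING MIN(rating) > (SELECT AVG(rating) FROM movies)

Result:
genre 
------
Horror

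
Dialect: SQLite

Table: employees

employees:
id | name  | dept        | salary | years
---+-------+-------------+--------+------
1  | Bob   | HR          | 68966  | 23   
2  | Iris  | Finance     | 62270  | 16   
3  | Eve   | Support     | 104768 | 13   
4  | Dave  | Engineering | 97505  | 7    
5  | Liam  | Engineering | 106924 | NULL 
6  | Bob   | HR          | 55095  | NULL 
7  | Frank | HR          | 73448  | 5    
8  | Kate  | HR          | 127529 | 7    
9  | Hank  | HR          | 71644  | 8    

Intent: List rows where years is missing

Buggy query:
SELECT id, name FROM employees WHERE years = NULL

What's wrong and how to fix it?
Bug: Comparing to NULL with '=' never matches; NULL = NULL is unknown, not true

Fix: Use IS NULL to test for NULL

Corrected query:
SELECT id, name FROM employees WHERE years IS NULL

Result:
id | name
---+-----
5  | Liam
6  | Bob 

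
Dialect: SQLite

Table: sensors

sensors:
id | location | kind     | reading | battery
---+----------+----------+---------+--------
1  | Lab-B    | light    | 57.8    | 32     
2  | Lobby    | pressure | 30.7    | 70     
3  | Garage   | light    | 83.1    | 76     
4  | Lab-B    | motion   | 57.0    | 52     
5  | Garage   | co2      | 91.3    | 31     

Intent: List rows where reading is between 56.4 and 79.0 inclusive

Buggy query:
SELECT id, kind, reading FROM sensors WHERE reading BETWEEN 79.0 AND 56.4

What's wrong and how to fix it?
Bug: BETWEEN expects the lower bound first; with 79.0 AND 56.4 the range is empty

Fix: Write BETWEEN 56.4 AND 79.0

Corrected query:
SELECT id, kind, reading FROM sensors WHERE reading BETWEEN 56.4 AND 79.0

Result:
id | kind   | reading
---+--------+--------
1  | light  | 57.8   
4  | motion | 57     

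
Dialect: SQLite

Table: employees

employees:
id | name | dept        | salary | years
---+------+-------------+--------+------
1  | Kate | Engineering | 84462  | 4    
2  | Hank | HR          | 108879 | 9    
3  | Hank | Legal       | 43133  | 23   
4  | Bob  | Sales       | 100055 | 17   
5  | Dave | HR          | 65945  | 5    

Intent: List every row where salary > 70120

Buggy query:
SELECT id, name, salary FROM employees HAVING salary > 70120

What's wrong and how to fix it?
Bug: This is a non-aggregate query (no GROUP BY, no aggregates), so in SQLite the HAVING clause is invalid here; a row-level condition belongs in WHERE

Fix: Use WHERE for row-level filtering

Corrected query:
SELECT id, name, salary FROM employees WHERE salary > 70120

Result:
id | name | salary
---+------+-------
1  | Kate | 84462 
2  | Hank | 108879
4  | Bob  | 100055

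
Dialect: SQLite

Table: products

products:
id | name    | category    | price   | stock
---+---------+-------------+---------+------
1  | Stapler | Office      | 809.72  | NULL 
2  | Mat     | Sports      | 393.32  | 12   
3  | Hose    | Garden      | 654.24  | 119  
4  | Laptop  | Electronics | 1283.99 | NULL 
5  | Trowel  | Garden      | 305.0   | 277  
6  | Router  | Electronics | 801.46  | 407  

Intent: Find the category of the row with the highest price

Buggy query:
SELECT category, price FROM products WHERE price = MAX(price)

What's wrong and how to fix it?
Bug: MAX(price) is an aggregate and cannot be used directly in WHERE

Fix: Wrap MAX in a scalar subquery so WHERE compares against a single value

Corrected query:
SELECT category, price FROM products WHERE price = (SELECT MAX(price) FROM products)

Result:
category    | price  
------------+--------
Electronics | 1283.99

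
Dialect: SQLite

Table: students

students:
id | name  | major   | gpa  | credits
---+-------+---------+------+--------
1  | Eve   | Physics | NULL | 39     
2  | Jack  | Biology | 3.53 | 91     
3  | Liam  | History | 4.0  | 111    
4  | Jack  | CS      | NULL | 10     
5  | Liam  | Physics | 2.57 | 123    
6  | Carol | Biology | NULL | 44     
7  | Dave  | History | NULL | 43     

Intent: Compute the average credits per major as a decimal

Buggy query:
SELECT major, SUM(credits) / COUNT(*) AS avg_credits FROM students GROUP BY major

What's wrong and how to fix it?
Bug: Both operands are integers, so '/' performs integer division and truncates

Fix: Cast one side to REAL so the division keeps the fractional part

Corrected query:
SELECT major, SUM(credits) * 1.0 / COUNT(*) AS avg_credits FROM students GROUP BY major

Result:
major   | avg_credits
--------+------------
Biology | 67.5       
CS      | 10         
History | 77         
Physics | 81         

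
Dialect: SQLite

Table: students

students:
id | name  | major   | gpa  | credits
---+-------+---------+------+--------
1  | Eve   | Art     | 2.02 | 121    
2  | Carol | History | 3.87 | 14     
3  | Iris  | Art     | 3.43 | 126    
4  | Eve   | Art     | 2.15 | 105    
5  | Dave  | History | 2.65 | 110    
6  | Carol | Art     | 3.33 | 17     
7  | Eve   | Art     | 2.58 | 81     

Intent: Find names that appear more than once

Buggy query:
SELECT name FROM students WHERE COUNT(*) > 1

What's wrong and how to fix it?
Bug: WHERE can't reference COUNT(*); aggregates are computed after WHERE

Fix: Group first, then use HAVING for the count condition

Corrected query:
SELECT name FROM students GROUP BY name HAVING COUNT(*) > 1

Result:
name 
-----
Carol
Eve  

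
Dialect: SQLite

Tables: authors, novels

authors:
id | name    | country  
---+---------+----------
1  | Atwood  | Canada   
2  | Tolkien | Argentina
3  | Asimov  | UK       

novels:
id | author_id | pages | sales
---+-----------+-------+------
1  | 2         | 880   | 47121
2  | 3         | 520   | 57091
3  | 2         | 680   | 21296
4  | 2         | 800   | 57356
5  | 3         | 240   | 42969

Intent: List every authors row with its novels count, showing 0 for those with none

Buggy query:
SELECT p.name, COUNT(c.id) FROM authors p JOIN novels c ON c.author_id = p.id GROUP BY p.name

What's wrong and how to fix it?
Bug: INNER JOIN drops authors rows that have no matching novels rows

Fix: Use LEFT JOIN so parents without children still appear (COUNT(c.id) gives 0)

Corrected query:
SELECT p.name, COUNT(c.id) FROM authors p LEFT JOIN novels c ON c.author_id = p.id GROUP BY p.name

Result:
name    | COUNT(c.id)
--------+------------
Asimov  | 2          
Atwood  | 0          
Tolkien | 3          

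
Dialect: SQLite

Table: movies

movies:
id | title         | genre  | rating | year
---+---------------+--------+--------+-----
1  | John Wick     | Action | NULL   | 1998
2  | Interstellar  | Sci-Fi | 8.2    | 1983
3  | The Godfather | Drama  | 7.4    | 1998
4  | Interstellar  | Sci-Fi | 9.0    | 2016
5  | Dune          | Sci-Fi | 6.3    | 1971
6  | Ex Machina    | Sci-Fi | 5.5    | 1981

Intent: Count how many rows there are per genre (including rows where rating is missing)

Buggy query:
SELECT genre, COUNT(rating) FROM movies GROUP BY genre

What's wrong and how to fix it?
Bug: COUNT(column) counts non-NULL values only; rows with NULL rating aren't counted

Fix: Use COUNT(*) to count all rows regardless of NULL

Corrected query:
SELECT genre, COUNT(*) FROM movies GROUP BY genre

Result:
genre  | COUNT(*)
-------+---------
Action | 1       
Drama  | 1       
Sci-Fi | 4       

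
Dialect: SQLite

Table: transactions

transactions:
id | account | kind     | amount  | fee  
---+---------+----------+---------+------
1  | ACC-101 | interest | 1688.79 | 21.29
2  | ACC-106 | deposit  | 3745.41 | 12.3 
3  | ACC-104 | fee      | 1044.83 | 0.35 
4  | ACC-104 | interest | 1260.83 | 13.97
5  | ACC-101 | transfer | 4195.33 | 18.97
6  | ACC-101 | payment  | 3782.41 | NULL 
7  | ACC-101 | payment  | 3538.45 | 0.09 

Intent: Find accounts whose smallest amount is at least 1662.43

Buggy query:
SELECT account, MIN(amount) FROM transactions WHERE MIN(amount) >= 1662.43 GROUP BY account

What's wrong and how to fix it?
Bug: MIN() in WHERE is a misuse of aggregate

Fix: Use HAVING for the per-group MIN condition

Corrected query:
SELECT account, MIN(amount) FROM transactions GROUP BY account HAVING MIN(amount) >= 1662.43

Result:
account | MIN(amount)
--------+------------
ACC-101 | 1688.79    
ACC-106 | 3745.41    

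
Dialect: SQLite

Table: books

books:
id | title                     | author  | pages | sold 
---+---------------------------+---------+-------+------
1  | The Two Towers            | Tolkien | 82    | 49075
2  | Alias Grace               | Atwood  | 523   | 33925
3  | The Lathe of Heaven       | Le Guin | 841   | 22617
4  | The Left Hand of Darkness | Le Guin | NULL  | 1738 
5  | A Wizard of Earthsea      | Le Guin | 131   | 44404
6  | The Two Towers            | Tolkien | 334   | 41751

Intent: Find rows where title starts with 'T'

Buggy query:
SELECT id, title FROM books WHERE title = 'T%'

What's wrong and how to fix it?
Bug: Wildcards only work with LIKE; '=' treats '%' as a literal character

Fix: Replace '=' with LIKE so 'T%' is treated as a pattern

Corrected query:
SELECT id, title FROM books WHERE title LIKE 'T%'

Result:
id | title                    
---+--------------------------
1  | The Two Towers           
3  | The Lathe of Heaven      
4  | The Left Hand of Darkness
6  | The Two Towers           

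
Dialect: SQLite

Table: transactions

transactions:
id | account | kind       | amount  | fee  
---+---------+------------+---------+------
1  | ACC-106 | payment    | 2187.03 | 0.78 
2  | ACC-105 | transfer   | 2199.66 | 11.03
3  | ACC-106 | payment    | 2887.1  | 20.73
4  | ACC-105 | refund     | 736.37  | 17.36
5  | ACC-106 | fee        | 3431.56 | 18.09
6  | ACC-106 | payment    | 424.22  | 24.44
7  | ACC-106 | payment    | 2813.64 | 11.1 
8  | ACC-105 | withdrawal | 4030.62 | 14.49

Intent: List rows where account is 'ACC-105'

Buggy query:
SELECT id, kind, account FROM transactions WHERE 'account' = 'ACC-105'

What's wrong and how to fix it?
Bug: Single quotes denote string literals in SQL; the column name is being compared as a constant string

Fix: Remove the quotes around the column name (or use double quotes for an identifier)

Corrected query:
SELECT id, kind, account FROM transactions WHERE account = 'ACC-105'

Result:
id | kind       | account
---+------------+--------
2  | transfer   | ACC-105
4  | refund     | ACC-105
8  | withdrawal | ACC-105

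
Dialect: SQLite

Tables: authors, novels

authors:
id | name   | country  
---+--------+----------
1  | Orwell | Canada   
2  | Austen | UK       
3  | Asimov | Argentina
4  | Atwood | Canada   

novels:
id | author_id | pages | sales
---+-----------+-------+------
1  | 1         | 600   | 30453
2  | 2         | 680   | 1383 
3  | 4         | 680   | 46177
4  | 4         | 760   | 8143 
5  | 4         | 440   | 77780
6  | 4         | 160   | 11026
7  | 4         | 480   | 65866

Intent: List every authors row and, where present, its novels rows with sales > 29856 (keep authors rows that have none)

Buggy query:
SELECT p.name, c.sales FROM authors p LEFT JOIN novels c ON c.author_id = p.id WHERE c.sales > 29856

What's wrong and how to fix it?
Bug: Filtering c.sales in WHERE discards the NULL rows produced by LEFT JOIN, turning it into an inner join

Fix: Put 'c.sales > 29856' in the JOIN's ON clause instead of WHERE

Corrected query:
SELECT p.name, c.sales FROM authors p LEFT JOIN novels c ON c.author_id = p.id AND c.sales > 29856

Result:
name   | sales
-------+------
Orwell | 30453
Austen | NULL 
Asimov | NULL 
Atwood | 46177
Atwood | 65866
Atwood | 77780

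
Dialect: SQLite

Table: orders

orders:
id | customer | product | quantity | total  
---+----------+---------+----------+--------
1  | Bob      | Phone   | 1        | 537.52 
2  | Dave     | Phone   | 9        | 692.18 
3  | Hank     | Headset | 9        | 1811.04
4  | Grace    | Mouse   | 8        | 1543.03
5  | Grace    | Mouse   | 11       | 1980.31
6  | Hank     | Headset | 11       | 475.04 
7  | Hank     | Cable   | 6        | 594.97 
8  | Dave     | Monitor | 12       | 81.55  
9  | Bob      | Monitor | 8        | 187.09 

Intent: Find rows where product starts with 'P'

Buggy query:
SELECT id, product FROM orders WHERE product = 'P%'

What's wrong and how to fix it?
Bug: '=' compares the literal string including the % character; pattern matching needs LIKE

Fix: Replace '=' with LIKE so 'P%' is treated as a pattern

Corrected query:
SELECT id, product FROM orders WHERE product LIKE 'P%'

Result:
id | product
---+--------
1  | Phone  
2  | Phone  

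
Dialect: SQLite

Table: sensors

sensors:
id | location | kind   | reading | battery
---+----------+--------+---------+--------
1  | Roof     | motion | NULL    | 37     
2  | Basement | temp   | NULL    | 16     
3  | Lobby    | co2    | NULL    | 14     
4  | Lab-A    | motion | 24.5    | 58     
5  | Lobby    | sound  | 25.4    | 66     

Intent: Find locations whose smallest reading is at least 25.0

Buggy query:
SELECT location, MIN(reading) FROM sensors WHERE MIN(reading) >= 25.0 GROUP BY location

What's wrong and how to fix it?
Bug: MIN() in WHERE is a misuse of aggregate

Fix: Replace WHERE with HAVING after the GROUP BY

Corrected query:
SELECT location, MIN(reading) FROM sensors GROUP BY location HAVING MIN(reading) >= 25.0

Result:
location | MIN(reading)
---------+-------------
Lobby    | 25.4        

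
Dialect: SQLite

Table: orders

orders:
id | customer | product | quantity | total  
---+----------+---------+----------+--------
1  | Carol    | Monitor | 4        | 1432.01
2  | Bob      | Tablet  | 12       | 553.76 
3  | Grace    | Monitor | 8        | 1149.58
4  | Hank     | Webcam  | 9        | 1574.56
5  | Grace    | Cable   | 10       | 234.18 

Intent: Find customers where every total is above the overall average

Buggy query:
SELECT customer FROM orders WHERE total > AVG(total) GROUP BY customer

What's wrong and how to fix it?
Bug: WHERE evaluates per row before aggregation, so AVG() is unavailable

Fix: Use a subquery for AVG and a HAVING MIN(...) filter so the condition holds for every row in the group

Corrected query:
SELECT customer FROM orders GROUP BY customer HAVING MIN(total) > (SELECT AVG(total) FROM orders)

Result:
customer
--------
Carol   
Hank    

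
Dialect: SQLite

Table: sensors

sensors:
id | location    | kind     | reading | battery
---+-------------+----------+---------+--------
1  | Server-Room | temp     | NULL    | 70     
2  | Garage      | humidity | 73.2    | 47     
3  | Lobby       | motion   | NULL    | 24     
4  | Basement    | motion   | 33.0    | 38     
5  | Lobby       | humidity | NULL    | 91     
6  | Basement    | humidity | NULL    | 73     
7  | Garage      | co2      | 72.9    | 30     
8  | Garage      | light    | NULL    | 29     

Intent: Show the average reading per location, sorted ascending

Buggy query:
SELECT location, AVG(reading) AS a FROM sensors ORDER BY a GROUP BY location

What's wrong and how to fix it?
Bug: GROUP BY must precede ORDER BY

Fix: Move ORDER BY to the end, after GROUP BY

Corrected query:
SELECT location, AVG(reading) AS a FROM sensors GROUP BY location ORDER BY a

Result:
location    | a    
------------+------
Lobby       | NULL 
Server-Room | NULL 
Basement    | 33   
Garage      | 73.05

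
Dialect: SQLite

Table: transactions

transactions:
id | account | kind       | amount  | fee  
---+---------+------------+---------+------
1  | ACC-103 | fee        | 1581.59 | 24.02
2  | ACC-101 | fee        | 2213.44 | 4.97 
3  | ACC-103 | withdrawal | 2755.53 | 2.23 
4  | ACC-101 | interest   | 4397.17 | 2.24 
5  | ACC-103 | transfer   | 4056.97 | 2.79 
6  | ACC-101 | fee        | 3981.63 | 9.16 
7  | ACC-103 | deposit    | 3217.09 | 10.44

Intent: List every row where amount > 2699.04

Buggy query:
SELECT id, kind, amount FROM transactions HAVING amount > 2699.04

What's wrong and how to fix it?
Bug: HAVING filters the output of aggregation, but this query has no GROUP BY and no aggregate functions, so SQLite rejects it (HAVING clause on a non-aggregate query); the condition here is per row

Fix: Use WHERE for row-level filtering

Corrected query:
SELECT id, kind, amount FROM transactions WHERE amount > 2699.04

Result:
id | kind       | amount 
---+------------+--------
3  | withdrawal | 2755.53
4  | interest   | 4397.17
5  | transfer   | 4056.97
6  | fee        | 3981.63
7  | deposit    | 3217.09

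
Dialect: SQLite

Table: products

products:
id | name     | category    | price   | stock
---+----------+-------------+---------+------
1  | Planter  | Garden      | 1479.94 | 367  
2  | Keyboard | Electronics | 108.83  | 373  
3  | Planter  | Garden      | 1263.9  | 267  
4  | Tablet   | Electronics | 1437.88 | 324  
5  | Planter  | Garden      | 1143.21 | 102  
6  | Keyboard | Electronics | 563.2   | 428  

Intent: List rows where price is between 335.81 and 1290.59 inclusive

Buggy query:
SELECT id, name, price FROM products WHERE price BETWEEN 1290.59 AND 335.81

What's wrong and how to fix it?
Bug: BETWEEN expects the lower bound first; with 1290.59 AND 335.81 the range is empty

Fix: Write BETWEEN 335.81 AND 1290.59

Corrected query:
SELECT id, name, price FROM products WHERE price BETWEEN 335.81 AND 1290.59

Result:
id | name     | price  
---+----------+--------
3  | Planter  | 1263.9 
5  | Planter  | 1143.21
6  | Keyboard | 563.2  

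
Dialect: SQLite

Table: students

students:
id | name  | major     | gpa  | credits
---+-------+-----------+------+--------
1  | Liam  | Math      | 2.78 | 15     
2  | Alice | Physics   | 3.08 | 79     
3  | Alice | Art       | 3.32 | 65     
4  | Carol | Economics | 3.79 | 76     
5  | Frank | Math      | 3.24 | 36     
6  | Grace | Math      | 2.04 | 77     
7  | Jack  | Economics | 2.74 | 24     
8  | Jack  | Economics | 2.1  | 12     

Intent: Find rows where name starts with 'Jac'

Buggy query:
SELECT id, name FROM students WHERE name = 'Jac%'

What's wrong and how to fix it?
Bug: Wildcards only work with LIKE; '=' treats '%' as a literal character

Fix: Use LIKE for wildcard pattern matching

Corrected query:
SELECT id, name FROM students WHERE name LIKE 'Jac%'

Result:
id | name
---+-----
7  | Jack
8  | Jack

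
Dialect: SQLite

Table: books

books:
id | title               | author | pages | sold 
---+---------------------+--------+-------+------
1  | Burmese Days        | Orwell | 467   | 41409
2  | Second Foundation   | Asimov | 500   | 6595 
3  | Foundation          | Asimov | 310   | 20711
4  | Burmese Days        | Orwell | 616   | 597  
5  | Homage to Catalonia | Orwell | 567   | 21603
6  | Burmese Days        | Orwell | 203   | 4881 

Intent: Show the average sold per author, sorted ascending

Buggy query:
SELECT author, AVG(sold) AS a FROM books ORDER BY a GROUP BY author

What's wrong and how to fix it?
Bug: ORDER BY appears before GROUP BY; SQL clause order requires GROUP BY first

Fix: Reorder: SELECT … FROM … GROUP BY … ORDER BY …

Corrected query:
SELECT author, AVG(sold) AS a FROM books GROUP BY author ORDER BY a

Result:
author | a      
-------+--------
Asimov | 13653  
Orwell | 17122.5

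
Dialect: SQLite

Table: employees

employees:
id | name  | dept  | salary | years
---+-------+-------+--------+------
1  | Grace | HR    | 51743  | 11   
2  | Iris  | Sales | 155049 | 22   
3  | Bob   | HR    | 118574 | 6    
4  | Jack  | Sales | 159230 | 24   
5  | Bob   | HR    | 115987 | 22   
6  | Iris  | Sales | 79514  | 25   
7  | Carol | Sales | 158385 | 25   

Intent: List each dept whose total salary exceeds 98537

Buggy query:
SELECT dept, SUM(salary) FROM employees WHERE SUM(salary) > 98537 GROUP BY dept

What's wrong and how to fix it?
Bug: SUM(salary) is an aggregate, but WHERE filters rows before aggregation

Fix: Use HAVING (which filters groups after aggregation) instead of WHERE

Corrected query:
SELECT dept, SUM(salary) FROM employees GROUP BY dept HAVING SUM(salary) > 98537

Result:
dept  | SUM(salary)
------+------------
HR    | 286304     
Sales | 552178     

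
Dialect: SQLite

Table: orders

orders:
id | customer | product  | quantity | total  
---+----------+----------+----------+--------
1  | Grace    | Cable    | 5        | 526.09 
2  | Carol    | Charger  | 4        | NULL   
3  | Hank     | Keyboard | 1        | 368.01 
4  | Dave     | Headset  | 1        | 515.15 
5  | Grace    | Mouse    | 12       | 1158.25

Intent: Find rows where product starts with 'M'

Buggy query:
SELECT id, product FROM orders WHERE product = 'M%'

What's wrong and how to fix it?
Bug: '=' compares the literal string including the % character; pattern matching needs LIKE

Fix: Replace '=' with LIKE so 'M%' is treated as a pattern

Corrected query:
SELECT id, product FROM orders WHERE product LIKE 'M%'

Result:
id | product
---+--------
5  | Mouse  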